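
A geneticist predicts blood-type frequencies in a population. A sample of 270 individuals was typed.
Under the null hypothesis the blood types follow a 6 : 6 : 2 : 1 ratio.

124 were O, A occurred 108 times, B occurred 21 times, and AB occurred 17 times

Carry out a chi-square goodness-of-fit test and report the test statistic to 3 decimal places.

8.676

Ratio total = 15. Expected counts: 270×6/15 = 108, 270×6/15 = 108, 270×2/15 = 36, 270×1/15 = 18.
cat         O        E   (O−E)²/E
O         124      108     2.3704
A         108      108     0.0000
B          21       36     6.2500
AB         17       18     0.0556
Sum = 8.676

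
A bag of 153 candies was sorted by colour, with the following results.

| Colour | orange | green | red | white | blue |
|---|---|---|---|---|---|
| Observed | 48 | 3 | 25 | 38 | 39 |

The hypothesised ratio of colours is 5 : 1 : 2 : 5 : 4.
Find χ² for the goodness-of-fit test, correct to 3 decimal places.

8.261

Ratio total = 17. Expected counts: 153×5/17 = 45, 153×1/17 = 9, 153×2/17 = 18, 153×5/17 = 45, 153×4/17 = 36.
cat         O        E   (O−E)²/E
orange     48       45     0.2000
green       3        9     4.0000
red        25       18     2.7222
white      38       45     1.0889
blue       39       36     0.2500
Sum = 8.261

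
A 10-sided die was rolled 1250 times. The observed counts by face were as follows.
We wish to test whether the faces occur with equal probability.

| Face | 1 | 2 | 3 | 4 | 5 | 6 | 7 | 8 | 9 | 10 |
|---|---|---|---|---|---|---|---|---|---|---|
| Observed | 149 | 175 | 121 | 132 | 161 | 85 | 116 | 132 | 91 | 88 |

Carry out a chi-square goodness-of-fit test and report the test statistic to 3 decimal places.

Under H₀ each category has probability 1/10, so each expected count is 1250/10 = 125.
1: (149 − 125)²/125 = 576/125 = 4.6080
2: (175 − 125)²/125 = 2500/125 = 20.0000
3: (121 − 125)²/125 = 16/125 = 0.1280
4: (132 − 125)²/125 = 49/125 = 0.3920
5: (161 − 125)²/125 = 1296/125 = 10.3680
6: (85 − 125)²/125 = 1600/125 = 12.8000
7: (116 − 125)²/125 = 81/125 = 0.6480
8: (132 − 125)²/125 = 49/125 = 0.3920
9: (91 − 125)²/125 = 1156/125 = 9.2480
10: (88 − 125)²/125 = 1369/125 = 10.9520
Sum = 69.536

69.536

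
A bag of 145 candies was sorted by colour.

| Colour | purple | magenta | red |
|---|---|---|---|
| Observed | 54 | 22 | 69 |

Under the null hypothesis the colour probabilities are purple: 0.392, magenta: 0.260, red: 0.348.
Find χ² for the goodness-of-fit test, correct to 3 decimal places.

13.492

Expected counts E_i = n·p_i: 145×0.392 = 56.84, 145×0.260 = 37.7, 145×0.348 = 50.46.
cat          O        E   (O−E)²/E
purple      54    56.84     0.1419
magenta     22     37.7     6.5382
red         69    50.46     6.8120
Sum = 13.492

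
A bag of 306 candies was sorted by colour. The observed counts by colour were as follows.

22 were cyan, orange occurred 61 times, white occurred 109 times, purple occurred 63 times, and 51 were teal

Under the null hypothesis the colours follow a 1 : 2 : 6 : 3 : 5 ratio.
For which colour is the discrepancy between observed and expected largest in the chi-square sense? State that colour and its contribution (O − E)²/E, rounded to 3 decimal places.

Ratio total = 17. Expected counts: 306×1/17 = 18, 306×2/17 = 36, 306×6/17 = 108, 306×3/17 = 54, 306×5/17 = 90.
χ² = (22−18)²/18 + (61−36)²/36 + (109−108)²/108 + (63−54)²/54 + (51−90)²/90
   = 0.8889 + 17.3611 + 0.0093 + 1.5000 + 16.9000
The largest term is for orange: 17.361.

orange, 17.361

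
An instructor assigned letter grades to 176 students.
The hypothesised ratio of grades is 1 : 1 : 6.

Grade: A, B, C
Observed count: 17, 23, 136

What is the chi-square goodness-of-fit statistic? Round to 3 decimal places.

Ratio total = 8. Expected counts: 176×1/8 = 22, 176×1/8 = 22, 176×6/8 = 132.
χ² = (17−22)²/22 + (23−22)²/22 + (136−132)²/132
   = 1.1364 + 0.0455 + 0.1212
Sum = 1.303

1.303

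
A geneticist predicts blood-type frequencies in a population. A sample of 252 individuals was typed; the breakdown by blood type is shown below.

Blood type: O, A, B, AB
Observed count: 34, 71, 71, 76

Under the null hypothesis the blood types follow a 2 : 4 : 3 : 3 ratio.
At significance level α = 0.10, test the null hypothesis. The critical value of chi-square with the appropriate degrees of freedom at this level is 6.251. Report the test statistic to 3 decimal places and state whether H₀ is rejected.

7.234; reject

Ratio total = 12. Expected counts: 252×2/12 = 42, 252×4/12 = 84, 252×3/12 = 63, 252×3/12 = 63.
O: (34 − 42)²/42 = 64/42 = 1.5238
A: (71 − 84)²/84 = 169/84 = 2.0119
B: (71 − 63)²/63 = 64/63 = 1.0159
AB: (76 − 63)²/63 = 169/63 = 2.6825
Sum = 7.234
df = 3. Since 7.234 > 6.251, we reject H₀.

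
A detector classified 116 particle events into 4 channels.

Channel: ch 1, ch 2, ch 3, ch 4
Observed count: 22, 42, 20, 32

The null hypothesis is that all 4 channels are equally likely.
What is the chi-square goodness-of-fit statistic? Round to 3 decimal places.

Under H₀ each category has probability 1/4, so each expected count is 116/4 = 29.
χ² = (22−29)²/29 + (42−29)²/29 + (20−29)²/29 + (32−29)²/29
   = 1.6897 + 5.8276 + 2.7931 + 0.3103
Sum = 10.621

10.621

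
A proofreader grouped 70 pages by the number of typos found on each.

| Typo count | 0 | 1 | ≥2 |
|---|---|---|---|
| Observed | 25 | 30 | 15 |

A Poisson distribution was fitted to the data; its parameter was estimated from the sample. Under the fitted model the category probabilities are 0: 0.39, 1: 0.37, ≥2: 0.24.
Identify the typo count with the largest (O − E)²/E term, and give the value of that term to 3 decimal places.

Expected counts E_i = n·p_i: 70×0.39 = 27.3, 70×0.37 = 25.9, 70×0.24 = 16.8.
0: (25 − 27.3)²/27.3 = 5.29/27.3 = 0.1938
1: (30 − 25.9)²/25.9 = 16.81/25.9 = 0.6490
≥2: (15 − 16.8)²/16.8 = 3.24/16.8 = 0.1929
The largest term is for 1: 0.649.

1, 0.649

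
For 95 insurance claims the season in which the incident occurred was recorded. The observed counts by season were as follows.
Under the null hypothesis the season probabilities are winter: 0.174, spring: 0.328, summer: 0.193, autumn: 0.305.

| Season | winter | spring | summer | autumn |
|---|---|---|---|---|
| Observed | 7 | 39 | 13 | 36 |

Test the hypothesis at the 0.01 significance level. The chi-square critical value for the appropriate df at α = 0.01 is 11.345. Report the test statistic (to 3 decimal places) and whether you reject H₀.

Expected counts E_i = n·p_i: 95×0.174 = 16.53, 95×0.328 = 31.16, 95×0.193 = 18.335, 95×0.305 = 28.975.
cat         O        E   (O−E)²/E
winter      7    16.53     5.4943
spring     39    31.16     1.9726
summer     13   18.335     1.5523
autumn     36   28.975     1.7032
Sum = 10.722
df = 3. Since 10.722 < 11.345, we do not reject H₀.

10.722; do not reject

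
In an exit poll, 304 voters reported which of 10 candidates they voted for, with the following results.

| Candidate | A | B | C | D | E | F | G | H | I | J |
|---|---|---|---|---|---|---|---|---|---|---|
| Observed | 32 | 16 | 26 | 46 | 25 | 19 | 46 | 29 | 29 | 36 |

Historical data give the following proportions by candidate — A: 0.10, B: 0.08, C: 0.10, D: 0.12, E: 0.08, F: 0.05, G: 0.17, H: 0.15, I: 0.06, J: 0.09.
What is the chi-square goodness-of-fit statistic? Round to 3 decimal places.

Expected counts E_i = n·p_i: 304×0.10 = 30.4, 304×0.08 = 24.32, 304×0.10 = 30.4, 304×0.12 = 36.48, 304×0.08 = 24.32, 304×0.05 = 15.2, 304×0.17 = 51.68, 304×0.15 = 45.6, 304×0.06 = 18.24, 304×0.09 = 27.36.
cat         O        E   (O−E)²/E
A          32     30.4     0.0842
B          16    24.32     2.8463
C          26     30.4     0.6368
D          46    36.48     2.4844
E          25    24.32     0.0190
F          19     15.2     0.9500
G          46    51.68     0.6243
H          29     45.6     6.0430
I          29    18.24     6.3475
J          36    27.36     2.7284
Sum = 22.764

22.764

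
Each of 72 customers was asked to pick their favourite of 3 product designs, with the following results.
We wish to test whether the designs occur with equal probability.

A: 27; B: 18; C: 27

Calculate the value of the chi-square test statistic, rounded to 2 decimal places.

Under H₀ each category has probability 1/3, so each expected count is 72/3 = 24.
A: (27 − 24)²/24 = 9/24 = 0.375
B: (18 − 24)²/24 = 36/24 = 1.500
C: (27 − 24)²/24 = 9/24 = 0.375
Sum = 2.25

2.25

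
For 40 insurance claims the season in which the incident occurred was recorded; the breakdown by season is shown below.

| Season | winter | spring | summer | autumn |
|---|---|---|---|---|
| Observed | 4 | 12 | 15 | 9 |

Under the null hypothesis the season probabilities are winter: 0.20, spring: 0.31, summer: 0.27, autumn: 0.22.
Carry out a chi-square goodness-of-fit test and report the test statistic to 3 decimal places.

Expected counts E_i = n·p_i: 40×0.20 = 8, 40×0.31 = 12.4, 40×0.27 = 10.8, 40×0.22 = 8.8.
cat         O        E   (O−E)²/E
winter      4        8     2.0000
spring     12     12.4     0.0129
summer     15     10.8     1.6333
autumn      9      8.8     0.0045
Sum = 3.651

3.651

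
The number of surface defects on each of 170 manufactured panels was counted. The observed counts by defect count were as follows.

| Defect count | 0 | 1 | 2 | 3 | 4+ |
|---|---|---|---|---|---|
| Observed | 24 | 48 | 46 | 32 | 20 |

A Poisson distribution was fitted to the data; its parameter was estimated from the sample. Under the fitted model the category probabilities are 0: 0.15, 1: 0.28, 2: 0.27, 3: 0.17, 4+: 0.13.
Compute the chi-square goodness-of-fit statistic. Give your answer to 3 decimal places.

0.624

Expected counts E_i = n·p_i: 170×0.15 = 25.5, 170×0.28 = 47.6, 170×0.27 = 45.9, 170×0.17 = 28.9, 170×0.13 = 22.1.
0: (24 − 25.5)²/25.5 = 2.25/25.5 = 0.0882
1: (48 − 47.6)²/47.6 = 0.16/47.6 = 0.0034
2: (46 − 45.9)²/45.9 = 0.01/45.9 = 0.0002
3: (32 − 28.9)²/28.9 = 9.61/28.9 = 0.3325
4+: (20 − 22.1)²/22.1 = 4.41/22.1 = 0.1995
Sum = 0.624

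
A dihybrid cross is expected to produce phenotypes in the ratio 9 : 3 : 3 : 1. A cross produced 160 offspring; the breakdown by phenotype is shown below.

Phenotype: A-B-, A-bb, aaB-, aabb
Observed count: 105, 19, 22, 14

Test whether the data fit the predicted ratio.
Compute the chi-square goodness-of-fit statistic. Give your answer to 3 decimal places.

Ratio total = 16. Expected counts: 160×9/16 = 90, 160×3/16 = 30, 160×3/16 = 30, 160×1/16 = 10.
cat         O        E   (O−E)²/E
A-B-      105       90     2.5000
A-bb       19       30     4.0333
aaB-       22       30     2.1333
aabb       14       10     1.6000
Sum = 10.267

10.267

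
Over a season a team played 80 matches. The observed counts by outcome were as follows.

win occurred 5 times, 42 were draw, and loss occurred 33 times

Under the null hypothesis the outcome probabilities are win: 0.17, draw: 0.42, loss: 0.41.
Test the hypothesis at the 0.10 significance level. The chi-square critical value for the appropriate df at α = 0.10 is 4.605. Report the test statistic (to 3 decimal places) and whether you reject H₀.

7.539; reject

Expected counts E_i = n·p_i: 80×0.17 = 13.6, 80×0.42 = 33.6, 80×0.41 = 32.8.
cat         O        E   (O−E)²/E
win         5     13.6     5.4382
draw       42     33.6     2.1000
loss       33     32.8     0.0012
Sum = 7.539
df = 2. Since 7.539 > 4.605, we reject H₀.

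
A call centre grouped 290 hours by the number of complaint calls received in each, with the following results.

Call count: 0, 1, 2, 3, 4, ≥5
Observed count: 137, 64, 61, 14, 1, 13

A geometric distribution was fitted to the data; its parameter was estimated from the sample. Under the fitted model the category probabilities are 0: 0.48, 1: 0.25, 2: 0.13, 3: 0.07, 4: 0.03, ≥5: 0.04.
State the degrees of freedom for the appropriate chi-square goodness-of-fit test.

4

There are k = 6 categories and 1 parameter estimated from the data, so df = 6 − 1 − 1 = 4.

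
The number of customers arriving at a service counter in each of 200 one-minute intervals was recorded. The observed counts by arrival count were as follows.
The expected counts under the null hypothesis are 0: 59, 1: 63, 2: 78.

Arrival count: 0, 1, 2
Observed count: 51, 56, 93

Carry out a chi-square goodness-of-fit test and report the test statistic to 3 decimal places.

4.747

0: (51 − 59)²/59 = 64/59 = 1.0847
1: (56 − 63)²/63 = 49/63 = 0.7778
2: (93 − 78)²/78 = 225/78 = 2.8846
Sum = 4.747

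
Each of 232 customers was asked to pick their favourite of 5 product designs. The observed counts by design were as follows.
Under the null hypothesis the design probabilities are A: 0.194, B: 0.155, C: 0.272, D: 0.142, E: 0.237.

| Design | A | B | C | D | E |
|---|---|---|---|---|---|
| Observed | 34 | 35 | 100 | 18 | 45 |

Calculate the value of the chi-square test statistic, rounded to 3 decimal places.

Expected counts E_i = n·p_i: 232×0.194 = 45.008, 232×0.155 = 35.96, 232×0.272 = 63.104, 232×0.142 = 32.944, 232×0.237 = 54.984.
A: (34 − 45.008)²/45.008 = 121.176064/45.008 = 2.6923
B: (35 − 35.96)²/35.96 = 0.9216/35.96 = 0.0256
C: (100 − 63.104)²/63.104 = 1361.314816/63.104 = 21.5726
D: (18 − 32.944)²/32.944 = 223.323136/32.944 = 6.7789
E: (45 − 54.984)²/54.984 = 99.680256/54.984 = 1.8129
Sum = 32.882

32.882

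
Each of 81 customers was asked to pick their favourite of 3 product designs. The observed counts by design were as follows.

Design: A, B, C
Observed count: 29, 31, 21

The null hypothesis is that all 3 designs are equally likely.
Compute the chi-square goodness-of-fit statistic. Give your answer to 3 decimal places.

2.074

Expected count for each of the 3 categories: 81/3 = 27.
cat         O        E   (O−E)²/E
A          29       27     0.1481
B          31       27     0.5926
C          21       27     1.3333
Sum = 2.074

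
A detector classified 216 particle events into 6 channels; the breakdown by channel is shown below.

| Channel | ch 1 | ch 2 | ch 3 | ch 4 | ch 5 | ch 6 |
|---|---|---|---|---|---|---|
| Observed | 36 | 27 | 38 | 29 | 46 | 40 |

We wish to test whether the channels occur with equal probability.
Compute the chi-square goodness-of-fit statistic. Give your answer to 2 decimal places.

6.94

Expected count for each of the 6 categories: 216/6 = 36.
cat         O        E   (O−E)²/E
ch 1       36       36      0.000
ch 2       27       36      2.250
ch 3       38       36      0.111
ch 4       29       36      1.361
ch 5       46       36      2.778
ch 6       40       36      0.444
Sum = 6.94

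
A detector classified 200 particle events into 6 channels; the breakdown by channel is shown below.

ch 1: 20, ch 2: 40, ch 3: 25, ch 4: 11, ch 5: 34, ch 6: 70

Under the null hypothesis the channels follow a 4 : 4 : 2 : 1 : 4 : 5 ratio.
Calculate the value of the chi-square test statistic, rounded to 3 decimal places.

20.250

Ratio total = 20. Expected counts: 200×4/20 = 40, 200×4/20 = 40, 200×2/20 = 20, 200×1/20 = 10, 200×4/20 = 40, 200×5/20 = 50.
χ² = (20−40)²/40 + (40−40)²/40 + (25−20)²/20 + (11−10)²/10 + (34−40)²/40 + (70−50)²/50
   = 10.0000 + 0.0000 + 1.2500 + 0.1000 + 0.9000 + 8.0000
Sum = 20.250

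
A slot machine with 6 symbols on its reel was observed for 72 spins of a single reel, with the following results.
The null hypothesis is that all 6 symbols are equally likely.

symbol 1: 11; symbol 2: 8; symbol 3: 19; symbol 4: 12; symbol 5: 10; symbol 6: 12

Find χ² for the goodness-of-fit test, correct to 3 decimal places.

5.833

Under H₀ each category has probability 1/6, so each expected count is 72/6 = 12.
χ² = (11−12)²/12 + (8−12)²/12 + (19−12)²/12 + (12−12)²/12 + (10−12)²/12 + (12−12)²/12
   = 0.0833 + 1.3333 + 4.0833 + 0.0000 + 0.3333 + 0.0000
Sum = 5.833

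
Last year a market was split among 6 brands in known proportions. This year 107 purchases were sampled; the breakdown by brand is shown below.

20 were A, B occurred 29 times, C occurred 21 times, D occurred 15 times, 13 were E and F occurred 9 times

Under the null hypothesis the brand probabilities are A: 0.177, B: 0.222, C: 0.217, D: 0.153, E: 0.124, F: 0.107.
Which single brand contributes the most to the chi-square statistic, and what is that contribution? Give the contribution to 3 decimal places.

B, 1.159

Expected counts E_i = n·p_i: 107×0.177 = 18.939, 107×0.222 = 23.754, 107×0.217 = 23.219, 107×0.153 = 16.371, 107×0.124 = 13.268, 107×0.107 = 11.449.
χ² = (20−18.939)²/18.939 + (29−23.754)²/23.754 + (21−23.219)²/23.219 + (15−16.371)²/16.371 + (13−13.268)²/13.268 + (9−11.449)²/11.449
   = 0.0594 + 1.1586 + 0.2121 + 0.1148 + 0.0054 + 0.5239
The largest term is for B: 1.159.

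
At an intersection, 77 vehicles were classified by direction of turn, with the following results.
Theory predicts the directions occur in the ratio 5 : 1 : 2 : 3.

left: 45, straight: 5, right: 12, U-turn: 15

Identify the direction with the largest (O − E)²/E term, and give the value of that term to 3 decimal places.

Ratio total = 11. Expected counts: 77×5/11 = 35, 77×1/11 = 7, 77×2/11 = 14, 77×3/11 = 21.
left: (45 − 35)²/35 = 100/35 = 2.8571
straight: (5 − 7)²/7 = 4/7 = 0.5714
right: (12 − 14)²/14 = 4/14 = 0.2857
U-turn: (15 − 21)²/21 = 36/21 = 1.7143
The largest term is for left: 2.857.

left, 2.857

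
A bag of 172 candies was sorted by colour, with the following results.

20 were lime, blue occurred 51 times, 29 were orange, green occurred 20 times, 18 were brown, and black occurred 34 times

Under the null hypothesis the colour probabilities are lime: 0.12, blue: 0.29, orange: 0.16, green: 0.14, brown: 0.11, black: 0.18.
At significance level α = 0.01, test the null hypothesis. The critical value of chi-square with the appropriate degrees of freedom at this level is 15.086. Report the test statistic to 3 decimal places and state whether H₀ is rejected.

Expected counts E_i = n·p_i: 172×0.12 = 20.64, 172×0.29 = 49.88, 172×0.16 = 27.52, 172×0.14 = 24.08, 172×0.11 = 18.92, 172×0.18 = 30.96.
χ² = (20−20.64)²/20.64 + (51−49.88)²/49.88 + (29−27.52)²/27.52 + (20−24.08)²/24.08 + (18−18.92)²/18.92 + (34−30.96)²/30.96
   = 0.0198 + 0.0251 + 0.0796 + 0.6913 + 0.0447 + 0.2985
Sum = 1.159
df = 5. Since 1.159 < 15.086, we do not reject H₀.

1.159; do not reject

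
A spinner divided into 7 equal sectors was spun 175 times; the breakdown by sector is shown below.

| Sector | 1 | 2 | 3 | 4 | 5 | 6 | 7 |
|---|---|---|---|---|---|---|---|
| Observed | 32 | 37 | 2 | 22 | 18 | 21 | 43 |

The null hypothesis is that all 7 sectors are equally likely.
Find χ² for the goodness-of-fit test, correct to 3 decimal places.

44.800

Under H₀ each category has probability 1/7, so each expected count is 175/7 = 25.
cat         O        E   (O−E)²/E
1          32       25     1.9600
2          37       25     5.7600
3           2       25    21.1600
4          22       25     0.3600
5          18       25     1.9600
6          21       25     0.6400
7          43       25    12.9600
Sum = 44.800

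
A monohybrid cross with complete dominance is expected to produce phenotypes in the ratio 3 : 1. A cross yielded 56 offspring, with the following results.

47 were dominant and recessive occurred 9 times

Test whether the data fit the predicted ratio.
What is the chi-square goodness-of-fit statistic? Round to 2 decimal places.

Ratio total = 4. Expected counts: 56×3/4 = 42, 56×1/4 = 14.
χ² = (47−42)²/42 + (9−14)²/14
   = 0.595 + 1.786
Sum = 2.38

2.38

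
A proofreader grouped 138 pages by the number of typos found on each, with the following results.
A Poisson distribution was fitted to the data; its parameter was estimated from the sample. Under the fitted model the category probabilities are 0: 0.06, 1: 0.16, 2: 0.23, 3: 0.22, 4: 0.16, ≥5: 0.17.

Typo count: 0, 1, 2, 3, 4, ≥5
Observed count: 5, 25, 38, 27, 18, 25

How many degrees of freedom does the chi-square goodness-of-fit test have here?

There are k = 6 categories and 1 parameter estimated from the data, so df = 6 − 1 − 1 = 4.

4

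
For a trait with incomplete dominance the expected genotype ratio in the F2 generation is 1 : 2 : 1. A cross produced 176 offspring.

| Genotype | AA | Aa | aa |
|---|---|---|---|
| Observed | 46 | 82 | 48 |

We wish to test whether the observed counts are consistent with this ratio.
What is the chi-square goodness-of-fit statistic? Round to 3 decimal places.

0.864

Ratio total = 4. Expected counts: 176×1/4 = 44, 176×2/4 = 88, 176×1/4 = 44.
cat         O        E   (O−E)²/E
AA         46       44     0.0909
Aa         82       88     0.4091
aa         48       44     0.3636
Sum = 0.864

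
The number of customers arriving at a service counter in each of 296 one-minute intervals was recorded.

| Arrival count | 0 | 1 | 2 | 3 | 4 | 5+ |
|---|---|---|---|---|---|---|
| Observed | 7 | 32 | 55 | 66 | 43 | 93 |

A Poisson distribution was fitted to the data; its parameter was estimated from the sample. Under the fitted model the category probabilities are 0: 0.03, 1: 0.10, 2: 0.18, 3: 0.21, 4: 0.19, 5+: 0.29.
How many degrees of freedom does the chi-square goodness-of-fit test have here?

4

There are k = 6 categories and 1 parameter estimated from the data, so df = 6 − 1 − 1 = 4.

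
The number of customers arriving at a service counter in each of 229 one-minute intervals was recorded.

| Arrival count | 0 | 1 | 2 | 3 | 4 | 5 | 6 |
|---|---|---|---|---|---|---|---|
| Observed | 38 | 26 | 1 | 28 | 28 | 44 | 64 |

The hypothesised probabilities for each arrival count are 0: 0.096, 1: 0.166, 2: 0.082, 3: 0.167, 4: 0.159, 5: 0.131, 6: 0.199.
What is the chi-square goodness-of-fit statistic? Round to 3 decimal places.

Expected counts E_i = n·p_i: 229×0.096 = 21.984, 229×0.166 = 38.014, 229×0.082 = 18.778, 229×0.167 = 38.243, 229×0.159 = 36.411, 229×0.131 = 29.999, 229×0.199 = 45.571.
0: (38 − 21.984)²/21.984 = 256.512256/21.984 = 11.6681
1: (26 − 38.014)²/38.014 = 144.336196/38.014 = 3.7969
2: (1 − 18.778)²/18.778 = 316.057284/18.778 = 16.8313
3: (28 − 38.243)²/38.243 = 104.919049/38.243 = 2.7435
4: (28 − 36.411)²/36.411 = 70.744921/36.411 = 1.9430
5: (44 − 29.999)²/29.999 = 196.028001/29.999 = 6.5345
6: (64 − 45.571)²/45.571 = 339.628041/45.571 = 7.4527
Sum = 50.970

50.970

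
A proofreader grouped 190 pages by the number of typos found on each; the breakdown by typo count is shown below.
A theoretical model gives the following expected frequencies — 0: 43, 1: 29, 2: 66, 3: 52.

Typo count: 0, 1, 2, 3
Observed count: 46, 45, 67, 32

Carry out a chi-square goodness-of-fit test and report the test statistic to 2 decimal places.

16.74

0: (46 − 43)²/43 = 9/43 = 0.209
1: (45 − 29)²/29 = 256/29 = 8.828
2: (67 − 66)²/66 = 1/66 = 0.015
3: (32 − 52)²/52 = 400/52 = 7.692
Sum = 16.74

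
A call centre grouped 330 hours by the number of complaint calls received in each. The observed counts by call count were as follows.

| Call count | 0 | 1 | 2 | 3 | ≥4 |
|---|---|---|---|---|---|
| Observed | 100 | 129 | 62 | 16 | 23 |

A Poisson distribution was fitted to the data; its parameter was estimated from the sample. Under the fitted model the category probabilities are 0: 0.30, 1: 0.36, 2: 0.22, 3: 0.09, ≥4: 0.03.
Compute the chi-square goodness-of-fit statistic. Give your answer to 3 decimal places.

26.087

Expected counts E_i = n·p_i: 330×0.30 = 99, 330×0.36 = 118.8, 330×0.22 = 72.6, 330×0.09 = 29.7, 330×0.03 = 9.9.
0: (100 − 99)²/99 = 1/99 = 0.0101
1: (129 − 118.8)²/118.8 = 104.04/118.8 = 0.8758
2: (62 − 72.6)²/72.6 = 112.36/72.6 = 1.5477
3: (16 − 29.7)²/29.7 = 187.69/29.7 = 6.3195
≥4: (23 − 9.9)²/9.9 = 171.61/9.9 = 17.3343
Sum = 26.087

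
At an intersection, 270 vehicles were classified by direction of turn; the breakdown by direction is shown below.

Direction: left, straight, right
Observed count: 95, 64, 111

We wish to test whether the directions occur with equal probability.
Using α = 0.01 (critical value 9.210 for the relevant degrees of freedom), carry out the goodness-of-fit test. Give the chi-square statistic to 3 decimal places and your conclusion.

12.689; reject

Under H₀ each category has probability 1/3, so each expected count is 270/3 = 90.
cat           O        E   (O−E)²/E
left         95       90     0.2778
straight     64       90     7.5111
right       111       90     4.9000
Sum = 12.689
df = 2. Since 12.689 > 9.210, we reject H₀.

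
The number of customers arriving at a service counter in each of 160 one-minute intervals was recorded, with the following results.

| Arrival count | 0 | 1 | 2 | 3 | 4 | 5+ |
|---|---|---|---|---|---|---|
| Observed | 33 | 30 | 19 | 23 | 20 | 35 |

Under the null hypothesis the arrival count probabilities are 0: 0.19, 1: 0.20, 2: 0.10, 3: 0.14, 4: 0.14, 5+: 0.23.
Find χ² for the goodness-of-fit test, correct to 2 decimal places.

1.27

Expected counts E_i = n·p_i: 160×0.19 = 30.4, 160×0.20 = 32, 160×0.10 = 16, 160×0.14 = 22.4, 160×0.14 = 22.4, 160×0.23 = 36.8.
0: (33 − 30.4)²/30.4 = 6.76/30.4 = 0.222
1: (30 − 32)²/32 = 4/32 = 0.125
2: (19 − 16)²/16 = 9/16 = 0.563
3: (23 − 22.4)²/22.4 = 0.36/22.4 = 0.016
4: (20 − 22.4)²/22.4 = 5.76/22.4 = 0.257
5+: (35 − 36.8)²/36.8 = 3.24/36.8 = 0.088
Sum = 1.27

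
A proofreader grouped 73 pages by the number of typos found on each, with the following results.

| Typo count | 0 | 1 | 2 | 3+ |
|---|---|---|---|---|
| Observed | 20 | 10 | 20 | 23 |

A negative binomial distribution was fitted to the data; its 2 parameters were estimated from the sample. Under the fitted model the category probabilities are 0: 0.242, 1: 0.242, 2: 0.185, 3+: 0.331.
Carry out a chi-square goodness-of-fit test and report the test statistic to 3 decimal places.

6.815

Expected counts E_i = n·p_i: 73×0.242 = 17.666, 73×0.242 = 17.666, 73×0.185 = 13.505, 73×0.331 = 24.163.
χ² = (20−17.666)²/17.666 + (10−17.666)²/17.666 + (20−13.505)²/13.505 + (23−24.163)²/24.163
   = 0.3084 + 3.3266 + 3.1237 + 0.0560
Sum = 6.815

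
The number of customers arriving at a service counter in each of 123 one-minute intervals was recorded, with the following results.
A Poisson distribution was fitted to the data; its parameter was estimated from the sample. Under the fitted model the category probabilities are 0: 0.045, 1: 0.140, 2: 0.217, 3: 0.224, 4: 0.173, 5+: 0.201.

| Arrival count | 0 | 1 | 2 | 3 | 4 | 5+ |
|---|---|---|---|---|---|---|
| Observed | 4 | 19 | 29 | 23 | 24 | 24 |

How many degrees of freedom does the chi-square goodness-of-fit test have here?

There are k = 6 categories and 1 parameter estimated from the data, so df = 6 − 1 − 1 = 4.

4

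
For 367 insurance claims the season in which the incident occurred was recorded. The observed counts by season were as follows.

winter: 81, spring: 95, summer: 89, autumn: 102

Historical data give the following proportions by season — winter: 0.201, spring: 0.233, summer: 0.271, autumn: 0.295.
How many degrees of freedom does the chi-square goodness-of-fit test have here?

There are k = 4 categories and no parameters were estimated from the data, so df = 4 − 1 = 3.

3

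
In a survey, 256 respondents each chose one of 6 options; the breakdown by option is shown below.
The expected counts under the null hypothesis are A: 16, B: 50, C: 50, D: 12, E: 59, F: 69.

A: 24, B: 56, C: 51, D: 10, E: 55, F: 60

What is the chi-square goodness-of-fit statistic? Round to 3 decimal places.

6.518

χ² = (24−16)²/16 + (56−50)²/50 + (51−50)²/50 + (10−12)²/12 + (55−59)²/59 + (60−69)²/69
   = 4.0000 + 0.7200 + 0.0200 + 0.3333 + 0.2712 + 1.1739
Sum = 6.518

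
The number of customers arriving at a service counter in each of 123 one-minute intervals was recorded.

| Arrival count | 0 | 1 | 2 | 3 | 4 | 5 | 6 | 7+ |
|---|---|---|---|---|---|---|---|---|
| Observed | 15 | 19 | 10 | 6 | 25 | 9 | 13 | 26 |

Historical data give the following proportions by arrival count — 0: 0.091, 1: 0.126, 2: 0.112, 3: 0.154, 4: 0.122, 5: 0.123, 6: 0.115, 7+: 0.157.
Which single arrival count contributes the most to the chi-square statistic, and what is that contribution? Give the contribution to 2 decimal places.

Expected counts E_i = n·p_i: 123×0.091 = 11.193, 123×0.126 = 15.498, 123×0.112 = 13.776, 123×0.154 = 18.942, 123×0.122 = 15.006, 123×0.123 = 15.129, 123×0.115 = 14.145, 123×0.157 = 19.311.
cat         O        E   (O−E)²/E
0          15   11.193      1.295
1          19   15.498      0.791
2          10   13.776      1.035
3           6   18.942      8.843
4          25   15.006      6.656
5           9   15.129      2.483
6          13   14.145      0.093
7+         26   19.311      2.317
The largest term is for 3: 8.84.

3, 8.84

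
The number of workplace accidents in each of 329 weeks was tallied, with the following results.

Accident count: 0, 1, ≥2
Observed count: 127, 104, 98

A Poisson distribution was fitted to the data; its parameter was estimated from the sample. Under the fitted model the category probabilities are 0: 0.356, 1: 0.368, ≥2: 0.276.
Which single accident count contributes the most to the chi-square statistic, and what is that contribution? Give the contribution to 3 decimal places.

Expected counts E_i = n·p_i: 329×0.356 = 117.124, 329×0.368 = 121.072, 329×0.276 = 90.804.
cat         O        E   (O−E)²/E
0         127  117.124     0.8328
1         104  121.072     2.4073
≥2         98   90.804     0.5703
The largest term is for 1: 2.407.

1, 2.407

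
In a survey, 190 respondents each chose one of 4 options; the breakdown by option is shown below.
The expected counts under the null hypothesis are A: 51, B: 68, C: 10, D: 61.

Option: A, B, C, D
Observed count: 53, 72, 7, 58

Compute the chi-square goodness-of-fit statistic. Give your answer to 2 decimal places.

χ² = (53−51)²/51 + (72−68)²/68 + (7−10)²/10 + (58−61)²/61
   = 0.078 + 0.235 + 0.900 + 0.148
Sum = 1.36

1.36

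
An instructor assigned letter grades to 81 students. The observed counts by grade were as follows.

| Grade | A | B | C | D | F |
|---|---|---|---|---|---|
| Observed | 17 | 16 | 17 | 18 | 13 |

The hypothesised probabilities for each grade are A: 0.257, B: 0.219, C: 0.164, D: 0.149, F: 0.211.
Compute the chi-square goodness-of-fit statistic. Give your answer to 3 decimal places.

5.804

Expected counts E_i = n·p_i: 81×0.257 = 20.817, 81×0.219 = 17.739, 81×0.164 = 13.284, 81×0.149 = 12.069, 81×0.211 = 17.091.
χ² = (17−20.817)²/20.817 + (16−17.739)²/17.739 + (17−13.284)²/13.284 + (18−12.069)²/12.069 + (13−17.091)²/17.091
   = 0.6999 + 0.1705 + 1.0395 + 2.9146 + 0.9792
Sum = 5.804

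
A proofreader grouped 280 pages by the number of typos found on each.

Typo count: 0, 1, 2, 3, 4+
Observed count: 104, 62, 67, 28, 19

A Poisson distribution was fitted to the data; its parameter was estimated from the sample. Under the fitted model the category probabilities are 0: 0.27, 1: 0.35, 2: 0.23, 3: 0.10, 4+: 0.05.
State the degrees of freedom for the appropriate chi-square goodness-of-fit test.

There are k = 5 categories and 1 parameter estimated from the data, so df = 5 − 1 − 1 = 3.

3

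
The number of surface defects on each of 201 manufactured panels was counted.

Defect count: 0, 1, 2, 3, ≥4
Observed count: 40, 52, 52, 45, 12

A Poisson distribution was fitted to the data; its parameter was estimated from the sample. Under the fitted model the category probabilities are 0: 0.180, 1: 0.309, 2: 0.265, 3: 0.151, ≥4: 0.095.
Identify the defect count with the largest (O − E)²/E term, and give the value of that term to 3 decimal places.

3, 7.070

Expected counts E_i = n·p_i: 201×0.180 = 36.18, 201×0.309 = 62.109, 201×0.265 = 53.265, 201×0.151 = 30.351, 201×0.095 = 19.095.
cat         O        E   (O−E)²/E
0          40    36.18     0.4033
1          52   62.109     1.6454
2          52   53.265     0.0300
3          45   30.351     7.0704
≥4         12   19.095     2.6362
The largest term is for 3: 7.070.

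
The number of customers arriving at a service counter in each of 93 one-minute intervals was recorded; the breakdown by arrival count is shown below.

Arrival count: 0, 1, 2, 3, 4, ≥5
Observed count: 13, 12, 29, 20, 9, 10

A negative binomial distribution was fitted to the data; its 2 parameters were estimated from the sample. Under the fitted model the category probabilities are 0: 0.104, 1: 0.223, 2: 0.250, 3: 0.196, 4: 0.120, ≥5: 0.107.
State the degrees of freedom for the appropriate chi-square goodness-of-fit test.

There are k = 6 categories and 2 parameters estimated from the data, so df = 6 − 1 − 2 = 3.

3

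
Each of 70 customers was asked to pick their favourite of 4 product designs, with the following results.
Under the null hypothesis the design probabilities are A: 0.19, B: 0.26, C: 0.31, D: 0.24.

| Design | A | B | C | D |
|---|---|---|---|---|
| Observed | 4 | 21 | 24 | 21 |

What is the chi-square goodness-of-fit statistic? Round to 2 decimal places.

Expected counts E_i = n·p_i: 70×0.19 = 13.3, 70×0.26 = 18.2, 70×0.31 = 21.7, 70×0.24 = 16.8.
cat         O        E   (O−E)²/E
A           4     13.3      6.503
B          21     18.2      0.431
C          24     21.7      0.244
D          21     16.8      1.050
Sum = 8.23

8.23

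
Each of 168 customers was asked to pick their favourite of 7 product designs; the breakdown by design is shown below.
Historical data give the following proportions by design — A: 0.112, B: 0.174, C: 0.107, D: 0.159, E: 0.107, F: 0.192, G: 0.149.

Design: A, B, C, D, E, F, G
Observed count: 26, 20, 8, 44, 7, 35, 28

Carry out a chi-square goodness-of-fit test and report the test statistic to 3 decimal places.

Expected counts E_i = n·p_i: 168×0.112 = 18.816, 168×0.174 = 29.232, 168×0.107 = 17.976, 168×0.159 = 26.712, 168×0.107 = 17.976, 168×0.192 = 32.256, 168×0.149 = 25.032.
A: (26 − 18.816)²/18.816 = 51.609856/18.816 = 2.7429
B: (20 − 29.232)²/29.232 = 85.229824/29.232 = 2.9156
C: (8 − 17.976)²/17.976 = 99.520576/17.976 = 5.5363
D: (44 − 26.712)²/26.712 = 298.874944/26.712 = 11.1888
E: (7 − 17.976)²/17.976 = 120.472576/17.976 = 6.7019
F: (35 − 32.256)²/32.256 = 7.529536/32.256 = 0.2334
G: (28 − 25.032)²/25.032 = 8.809024/25.032 = 0.3519
Sum = 29.671

29.671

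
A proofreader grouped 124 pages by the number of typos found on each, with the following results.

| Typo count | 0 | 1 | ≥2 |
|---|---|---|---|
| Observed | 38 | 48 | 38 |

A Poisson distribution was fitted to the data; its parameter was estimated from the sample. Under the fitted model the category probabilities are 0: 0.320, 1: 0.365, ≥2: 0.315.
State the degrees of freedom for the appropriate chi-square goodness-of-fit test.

1

There are k = 3 categories and 1 parameter estimated from the data, so df = 3 − 1 − 1 = 1.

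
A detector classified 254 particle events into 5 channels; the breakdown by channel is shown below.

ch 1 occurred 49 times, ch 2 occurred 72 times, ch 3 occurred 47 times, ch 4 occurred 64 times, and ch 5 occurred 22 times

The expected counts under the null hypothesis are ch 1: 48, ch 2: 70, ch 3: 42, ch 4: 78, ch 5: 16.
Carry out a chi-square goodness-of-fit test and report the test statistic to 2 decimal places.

5.44

χ² = (49−48)²/48 + (72−70)²/70 + (47−42)²/42 + (64−78)²/78 + (22−16)²/16
   = 0.021 + 0.057 + 0.595 + 2.513 + 2.250
Sum = 5.44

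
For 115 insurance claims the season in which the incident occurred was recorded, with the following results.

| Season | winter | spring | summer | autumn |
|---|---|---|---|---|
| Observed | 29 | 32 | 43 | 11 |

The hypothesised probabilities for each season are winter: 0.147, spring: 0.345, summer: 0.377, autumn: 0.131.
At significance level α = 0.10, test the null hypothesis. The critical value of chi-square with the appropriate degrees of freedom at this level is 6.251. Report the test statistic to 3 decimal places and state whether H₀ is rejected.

11.238; reject

Expected counts E_i = n·p_i: 115×0.147 = 16.905, 115×0.345 = 39.675, 115×0.377 = 43.355, 115×0.131 = 15.065.
winter: (29 − 16.905)²/16.905 = 146.289025/16.905 = 8.6536
spring: (32 − 39.675)²/39.675 = 58.905625/39.675 = 1.4847
summer: (43 − 43.355)²/43.355 = 0.126025/43.355 = 0.0029
autumn: (11 − 15.065)²/15.065 = 16.524225/15.065 = 1.0969
Sum = 11.238
df = 3. Since 11.238 > 6.251, we reject H₀.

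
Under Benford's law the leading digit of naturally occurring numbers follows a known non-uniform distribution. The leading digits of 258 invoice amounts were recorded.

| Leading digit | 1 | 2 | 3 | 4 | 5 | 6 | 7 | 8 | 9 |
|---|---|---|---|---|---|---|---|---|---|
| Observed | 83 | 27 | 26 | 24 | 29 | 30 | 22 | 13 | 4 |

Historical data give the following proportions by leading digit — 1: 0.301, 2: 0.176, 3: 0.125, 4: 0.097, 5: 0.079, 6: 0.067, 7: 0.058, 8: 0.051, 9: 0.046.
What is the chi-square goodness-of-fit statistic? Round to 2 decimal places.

30.60

Expected counts E_i = n·p_i: 258×0.301 = 77.658, 258×0.176 = 45.408, 258×0.125 = 32.25, 258×0.097 = 25.026, 258×0.079 = 20.382, 258×0.067 = 17.286, 258×0.058 = 14.964, 258×0.051 = 13.158, 258×0.046 = 11.868.
cat         O        E   (O−E)²/E
1          83   77.658      0.367
2          27   45.408      7.462
3          26    32.25      1.211
4          24   25.026      0.042
5          29   20.382      3.644
6          30   17.286      9.351
7          22   14.964      3.308
8          13   13.158      0.002
9           4   11.868      5.216
Sum = 30.60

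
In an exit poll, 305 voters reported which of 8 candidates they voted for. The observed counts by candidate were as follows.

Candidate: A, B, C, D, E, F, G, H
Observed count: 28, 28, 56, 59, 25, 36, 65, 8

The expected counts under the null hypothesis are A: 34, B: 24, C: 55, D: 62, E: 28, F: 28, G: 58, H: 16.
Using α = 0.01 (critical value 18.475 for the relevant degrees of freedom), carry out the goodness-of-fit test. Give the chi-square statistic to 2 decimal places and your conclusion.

A: (28 − 34)²/34 = 36/34 = 1.059
B: (28 − 24)²/24 = 16/24 = 0.667
C: (56 − 55)²/55 = 1/55 = 0.018
D: (59 − 62)²/62 = 9/62 = 0.145
E: (25 − 28)²/28 = 9/28 = 0.321
F: (36 − 28)²/28 = 64/28 = 2.286
G: (65 − 58)²/58 = 49/58 = 0.845
H: (8 − 16)²/16 = 64/16 = 4.000
Sum = 9.34
df = 7. Since 9.34 < 18.475, we do not reject H₀.

9.34; do not reject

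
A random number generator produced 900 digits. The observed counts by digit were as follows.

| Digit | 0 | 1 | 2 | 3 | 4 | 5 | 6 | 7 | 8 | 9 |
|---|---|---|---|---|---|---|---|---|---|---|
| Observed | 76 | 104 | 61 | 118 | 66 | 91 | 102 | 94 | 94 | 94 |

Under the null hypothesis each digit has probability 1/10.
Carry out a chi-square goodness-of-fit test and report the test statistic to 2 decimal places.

30.96

Under H₀ each category has probability 1/10, so each expected count is 900/10 = 90.
χ² = (76−90)²/90 + (104−90)²/90 + (61−90)²/90 + (118−90)²/90 + (66−90)²/90 + (91−90)²/90 + (102−90)²/90 + (94−90)²/90 + (94−90)²/90 + (94−90)²/90
   = 2.178 + 2.178 + 9.344 + 8.711 + 6.400 + 0.011 + 1.600 + 0.178 + 0.178 + 0.178
Sum = 30.96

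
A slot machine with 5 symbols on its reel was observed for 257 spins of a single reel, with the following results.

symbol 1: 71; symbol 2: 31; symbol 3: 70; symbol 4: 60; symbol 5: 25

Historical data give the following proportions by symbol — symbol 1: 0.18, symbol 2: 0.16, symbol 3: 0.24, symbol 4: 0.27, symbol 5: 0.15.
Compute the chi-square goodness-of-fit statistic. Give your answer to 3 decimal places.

22.877

Expected counts E_i = n·p_i: 257×0.18 = 46.26, 257×0.16 = 41.12, 257×0.24 = 61.68, 257×0.27 = 69.39, 257×0.15 = 38.55.
cat           O        E   (O−E)²/E
symbol 1     71    46.26    13.2310
symbol 2     31    41.12     2.4906
symbol 3     70    61.68     1.1223
symbol 4     60    69.39     1.2707
symbol 5     25    38.55     4.7627
Sum = 22.877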